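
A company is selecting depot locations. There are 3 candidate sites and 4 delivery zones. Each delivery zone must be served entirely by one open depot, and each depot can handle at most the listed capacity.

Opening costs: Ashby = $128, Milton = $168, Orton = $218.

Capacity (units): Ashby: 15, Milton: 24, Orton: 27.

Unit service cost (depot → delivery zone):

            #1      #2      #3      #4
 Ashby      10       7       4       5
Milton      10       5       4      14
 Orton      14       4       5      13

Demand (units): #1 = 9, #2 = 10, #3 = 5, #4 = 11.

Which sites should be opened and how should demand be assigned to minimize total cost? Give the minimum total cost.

Minimum total cost: 511

Open {Ashby, Milton}: #1→Milton 10·9=90, #2→Milton 5·10=50, #3→Milton 4·5=20, #4→Ashby 5·11=55.
Loads: Ashby carries 11/15, Milton carries 24/24. Service 215; fixed 296; total 511.
Next best feasible plan costs 592.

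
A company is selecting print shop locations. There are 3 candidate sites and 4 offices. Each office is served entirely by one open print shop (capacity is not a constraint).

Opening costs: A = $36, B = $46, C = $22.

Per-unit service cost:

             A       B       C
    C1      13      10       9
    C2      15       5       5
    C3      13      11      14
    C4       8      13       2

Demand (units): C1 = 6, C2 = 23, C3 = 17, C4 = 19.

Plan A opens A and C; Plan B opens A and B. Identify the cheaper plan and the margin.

Plan A is cheaper by 110.

Plan A: {A, C}: C1→C 9·6=54, C2→C 5·23=115, C3→A 13·17=221, C4→C 2·19=38. Service 428; fixed 58; total 486.
Plan B: {A, B}: C1→B 10·6=60, C2→B 5·23=115, C3→B 11·17=187, C4→A 8·19=152. Service 514; fixed 82; total 596.
Difference: |486 − 596| = 110.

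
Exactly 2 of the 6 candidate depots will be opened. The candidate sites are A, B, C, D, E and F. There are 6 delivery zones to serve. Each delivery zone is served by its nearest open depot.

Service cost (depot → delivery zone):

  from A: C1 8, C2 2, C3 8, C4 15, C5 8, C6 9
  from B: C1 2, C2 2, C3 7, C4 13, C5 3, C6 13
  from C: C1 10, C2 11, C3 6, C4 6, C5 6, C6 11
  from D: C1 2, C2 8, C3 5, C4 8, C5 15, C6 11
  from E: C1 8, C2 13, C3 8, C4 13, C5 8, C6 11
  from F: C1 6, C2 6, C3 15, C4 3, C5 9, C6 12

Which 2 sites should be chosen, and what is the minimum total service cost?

With exactly 2 open, each delivery zone uses its cheapest among the chosen.
{B, F}: C1→B 2, C2→B 2, C3→B 7, C4→F 3, C5→B 3, C6→F 12. Service cost 29.
{B, C}: service cost 30
{B, D}: service cost 31
Among all 15 size-2 choices, {B, F} is lowest.

Choose B and F; total service cost 29.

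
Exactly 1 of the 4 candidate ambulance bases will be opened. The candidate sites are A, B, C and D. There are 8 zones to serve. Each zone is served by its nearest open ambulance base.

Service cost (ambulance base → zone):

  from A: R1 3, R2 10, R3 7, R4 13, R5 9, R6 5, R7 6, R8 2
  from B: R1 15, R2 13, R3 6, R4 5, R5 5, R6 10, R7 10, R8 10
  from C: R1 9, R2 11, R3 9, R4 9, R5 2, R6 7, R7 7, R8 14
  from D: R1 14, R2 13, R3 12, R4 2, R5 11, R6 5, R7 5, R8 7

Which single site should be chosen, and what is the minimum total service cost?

With exactly 1 open, each zone uses its cheapest among the chosen.
{A}: R1→A 3, R2→A 10, R3→A 7, R4→A 13, R5→A 9, R6→A 5, R7→A 6, R8→A 2. Service cost 55.
{C}: service cost 68
{D}: service cost 69
Among all 4 size-1 choices, {A} is lowest.

Choose A only; total service cost 55.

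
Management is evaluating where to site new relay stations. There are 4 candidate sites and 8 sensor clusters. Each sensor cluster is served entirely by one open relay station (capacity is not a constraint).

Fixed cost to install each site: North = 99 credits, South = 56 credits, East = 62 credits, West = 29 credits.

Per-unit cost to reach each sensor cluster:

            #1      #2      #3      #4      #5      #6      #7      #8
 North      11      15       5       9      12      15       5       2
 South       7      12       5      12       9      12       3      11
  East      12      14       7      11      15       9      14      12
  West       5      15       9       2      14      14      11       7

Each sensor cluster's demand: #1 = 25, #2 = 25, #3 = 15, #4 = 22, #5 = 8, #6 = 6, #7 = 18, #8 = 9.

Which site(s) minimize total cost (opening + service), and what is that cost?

Open South and West; minimum total cost 890.

For any fixed open set, each sensor cluster goes to its cheapest open site; total = fixed + service.
{South, West}: #1→West 5·25=125, #2→South 12·25=300, #3→South 5·15=75, #4→West 2·22=44, #5→South 9·8=72, #6→South 12·6=72, #7→South 3·18=54, #8→West 7·9=63. Service 805; fixed 85; total 890.
{South, East, West}: #1→West 5·25=125, #2→South 12·25=300, #3→South 5·15=75, #4→West 2·22=44, #5→South 9·8=72, #6→East 9·6=54, #7→South 3·18=54, #8→West 7·9=63. Service 787; fixed 147; total 934.
{North, South, West}: service 760 + fixed 184 = 944
{North, South, East, West}: #1→West 5·25=125, #2→South 12·25=300, #3→North 5·15=75, #4→West 2·22=44, #5→South 9·8=72, #6→East 9·6=54, #7→South 3·18=54, #8→North 2·9=18. Service 742; fixed 246; total 988.
(All 15 nonempty subsets were checked; South and West is lowest.)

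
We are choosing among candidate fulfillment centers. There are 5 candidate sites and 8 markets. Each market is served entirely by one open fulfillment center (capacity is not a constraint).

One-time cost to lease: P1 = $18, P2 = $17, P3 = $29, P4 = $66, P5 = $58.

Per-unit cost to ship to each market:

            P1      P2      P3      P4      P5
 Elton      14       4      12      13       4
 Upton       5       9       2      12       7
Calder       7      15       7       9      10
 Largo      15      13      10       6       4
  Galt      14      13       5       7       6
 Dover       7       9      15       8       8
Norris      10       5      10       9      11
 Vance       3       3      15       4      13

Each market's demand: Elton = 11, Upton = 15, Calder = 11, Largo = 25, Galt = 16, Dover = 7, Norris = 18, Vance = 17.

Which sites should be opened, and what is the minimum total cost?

Open P2, P3 and P5; minimum total cost 632.

For any fixed open set, each market goes to its cheapest open site; total = fixed + service.
{P2, P3, P5}: Elton→P2 4·11=44, Upton→P3 2·15=30, Calder→P3 7·11=77, Largo→P5 4·25=100, Galt→P3 5·16=80, Dover→P5 8·7=56, Norris→P2 5·18=90, Vance→P2 3·17=51. Service 528; fixed 104; total 632.
{P1, P2, P3, P5}: service 521 + fixed 122 = 643
{P1, P2, P5}: Elton→P2 4·11=44, Upton→P1 5·15=75, Calder→P1 7·11=77, Largo→P5 4·25=100, Galt→P5 6·16=96, Dover→P1 7·7=49, Norris→P2 5·18=90, Vance→P1 3·17=51. Service 582; fixed 93; total 675.
{P1, P2, P3, P4, P5}: Elton→P2 4·11=44, Upton→P3 2·15=30, Calder→P1 7·11=77, Largo→P5 4·25=100, Galt→P3 5·16=80, Dover→P1 7·7=49, Norris→P2 5·18=90, Vance→P1 3·17=51. Service 521; fixed 188; total 709.
No other subset beats 632.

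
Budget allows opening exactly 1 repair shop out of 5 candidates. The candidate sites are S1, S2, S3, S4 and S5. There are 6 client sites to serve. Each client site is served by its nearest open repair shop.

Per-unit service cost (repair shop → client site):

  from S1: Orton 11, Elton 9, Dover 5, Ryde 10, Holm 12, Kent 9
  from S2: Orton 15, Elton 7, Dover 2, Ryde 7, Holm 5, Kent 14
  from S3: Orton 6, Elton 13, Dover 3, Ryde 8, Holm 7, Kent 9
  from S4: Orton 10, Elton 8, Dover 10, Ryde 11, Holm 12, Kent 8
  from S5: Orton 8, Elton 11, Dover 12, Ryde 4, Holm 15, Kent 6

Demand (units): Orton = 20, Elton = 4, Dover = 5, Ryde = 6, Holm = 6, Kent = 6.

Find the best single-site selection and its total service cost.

With exactly 1 open, each client site uses its cheapest among the chosen.
{S3}: Orton→S3 6·20=120, Elton→S3 13·4=52, Dover→S3 3·5=15, Ryde→S3 8·6=48, Holm→S3 7·6=42, Kent→S3 9·6=54. Service cost 331.
{S5}: service cost 414
{S1}: service cost 467
Among all 5 size-1 choices, {S3} is lowest.

Choose S3 only; total service cost 331.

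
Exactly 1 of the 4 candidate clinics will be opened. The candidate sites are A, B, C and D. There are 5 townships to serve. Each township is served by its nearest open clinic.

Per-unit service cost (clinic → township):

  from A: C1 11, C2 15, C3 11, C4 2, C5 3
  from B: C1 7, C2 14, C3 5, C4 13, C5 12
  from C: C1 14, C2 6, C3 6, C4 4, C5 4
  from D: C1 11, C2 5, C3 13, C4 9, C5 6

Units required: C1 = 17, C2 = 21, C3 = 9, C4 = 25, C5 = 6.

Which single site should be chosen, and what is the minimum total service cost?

Choose C only; total service cost 542.

With exactly 1 open, each township uses its cheapest among the chosen.
{C}: C1→C 14·17=238, C2→C 6·21=126, C3→C 6·9=54, C4→C 4·25=100, C5→C 4·6=24. Service cost 542.
{A}: service cost 669
{D}: service cost 670
Among all 4 size-1 choices, {C} is lowest.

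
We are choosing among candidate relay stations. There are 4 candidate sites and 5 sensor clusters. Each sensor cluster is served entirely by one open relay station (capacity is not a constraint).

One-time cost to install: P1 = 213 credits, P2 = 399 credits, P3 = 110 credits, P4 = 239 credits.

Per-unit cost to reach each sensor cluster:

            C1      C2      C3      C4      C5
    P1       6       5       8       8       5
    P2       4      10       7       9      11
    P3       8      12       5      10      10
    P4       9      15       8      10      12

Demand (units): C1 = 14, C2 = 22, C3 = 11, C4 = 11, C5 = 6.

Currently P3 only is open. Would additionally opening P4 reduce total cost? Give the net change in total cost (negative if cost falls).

Current service cost with {P3}: 601.
Adding P4: each sensor cluster re-picks its cheapest; new service cost 601, saving 0.
Extra fixed cost: 239. Net change = 239 − 0 = 239.
(Totals: 711 → 950.)

No — net change +239 (cost rises by 239).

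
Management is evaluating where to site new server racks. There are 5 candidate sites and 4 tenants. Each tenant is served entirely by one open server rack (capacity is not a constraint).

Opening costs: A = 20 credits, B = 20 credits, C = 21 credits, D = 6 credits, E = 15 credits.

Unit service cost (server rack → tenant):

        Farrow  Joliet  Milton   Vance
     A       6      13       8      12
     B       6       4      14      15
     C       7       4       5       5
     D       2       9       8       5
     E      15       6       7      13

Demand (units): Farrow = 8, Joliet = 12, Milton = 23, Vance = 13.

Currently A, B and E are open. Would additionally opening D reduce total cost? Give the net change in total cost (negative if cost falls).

Yes — net change −117 (cost falls by 117).

Current service cost with {A, B, E}: 413.
Adding D: each tenant re-picks its cheapest; new service cost 290, saving 123.
Extra fixed cost: 6. Net change = 6 − 123 = -117.
(Totals: 468 → 351.)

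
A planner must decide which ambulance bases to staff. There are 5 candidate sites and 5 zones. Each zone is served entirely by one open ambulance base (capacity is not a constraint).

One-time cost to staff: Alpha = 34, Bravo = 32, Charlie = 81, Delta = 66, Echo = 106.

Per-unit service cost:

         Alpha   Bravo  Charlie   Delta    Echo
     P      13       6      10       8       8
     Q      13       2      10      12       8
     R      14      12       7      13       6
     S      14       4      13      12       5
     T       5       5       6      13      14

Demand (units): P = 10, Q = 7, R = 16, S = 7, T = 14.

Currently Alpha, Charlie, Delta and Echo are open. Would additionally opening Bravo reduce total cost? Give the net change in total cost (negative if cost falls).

Yes — net change −37 (cost falls by 37).

Current service cost with {Alpha, Charlie, Delta, Echo}: 337.
Adding Bravo: each zone re-picks its cheapest; new service cost 268, saving 69.
Extra fixed cost: 32. Net change = 32 − 69 = -37.
(Totals: 624 → 587.)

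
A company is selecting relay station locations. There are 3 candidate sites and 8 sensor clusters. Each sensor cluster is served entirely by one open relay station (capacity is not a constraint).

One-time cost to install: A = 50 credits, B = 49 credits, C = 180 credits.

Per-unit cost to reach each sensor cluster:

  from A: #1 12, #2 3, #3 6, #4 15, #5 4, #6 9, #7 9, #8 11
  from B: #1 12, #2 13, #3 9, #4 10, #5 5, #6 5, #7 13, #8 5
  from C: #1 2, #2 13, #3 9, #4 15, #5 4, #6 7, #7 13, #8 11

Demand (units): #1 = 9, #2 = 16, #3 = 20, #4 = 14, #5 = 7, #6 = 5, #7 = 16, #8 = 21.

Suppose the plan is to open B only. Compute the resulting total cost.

Total cost: 1058

Each sensor cluster is assigned to its cheapest site among the open ones.
{B}: #1→B 12·9=108, #2→B 13·16=208, #3→B 9·20=180, #4→B 10·14=140, #5→B 5·7=35, #6→B 5·5=25, #7→B 13·16=208, #8→B 5·21=105. Service 1009; fixed 49; total 1058.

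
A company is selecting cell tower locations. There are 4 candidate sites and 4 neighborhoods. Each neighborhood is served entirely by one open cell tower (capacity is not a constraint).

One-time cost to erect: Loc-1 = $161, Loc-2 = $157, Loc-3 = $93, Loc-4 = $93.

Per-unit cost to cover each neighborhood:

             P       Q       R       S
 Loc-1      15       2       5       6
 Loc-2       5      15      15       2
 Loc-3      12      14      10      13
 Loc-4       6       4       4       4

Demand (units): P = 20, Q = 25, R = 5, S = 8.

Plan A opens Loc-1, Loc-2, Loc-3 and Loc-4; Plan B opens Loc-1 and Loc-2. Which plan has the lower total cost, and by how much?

Plan A: {Loc-1, Loc-2, Loc-3, Loc-4}: P→Loc-2 5·20=100, Q→Loc-1 2·25=50, R→Loc-4 4·5=20, S→Loc-2 2·8=16. Service 186; fixed 504; total 690.
Plan B: {Loc-1, Loc-2}: P→Loc-2 5·20=100, Q→Loc-1 2·25=50, R→Loc-1 5·5=25, S→Loc-2 2·8=16. Service 191; fixed 318; total 509.
Difference: |690 − 509| = 181.

Plan B is cheaper by 181.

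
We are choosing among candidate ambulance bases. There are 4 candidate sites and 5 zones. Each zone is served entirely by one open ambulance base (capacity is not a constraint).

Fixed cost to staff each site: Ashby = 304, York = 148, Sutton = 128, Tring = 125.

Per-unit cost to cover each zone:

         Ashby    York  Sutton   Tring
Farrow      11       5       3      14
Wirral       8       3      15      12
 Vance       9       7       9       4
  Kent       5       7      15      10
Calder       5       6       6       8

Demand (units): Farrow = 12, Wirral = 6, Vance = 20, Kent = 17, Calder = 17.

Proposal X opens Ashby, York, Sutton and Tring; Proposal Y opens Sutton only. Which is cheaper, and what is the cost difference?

Proposal X: {Ashby, York, Sutton, Tring}: Farrow→Sutton 3·12=36, Wirral→York 3·6=18, Vance→Tring 4·20=80, Kent→Ashby 5·17=85, Calder→Ashby 5·17=85. Service 304; fixed 705; total 1009.
Proposal Y: {Sutton}: Farrow→Sutton 3·12=36, Wirral→Sutton 15·6=90, Vance→Sutton 9·20=180, Kent→Sutton 15·17=255, Calder→Sutton 6·17=102. Service 663; fixed 128; total 791.
Difference: |1009 − 791| = 218.

Proposal Y is cheaper by 218.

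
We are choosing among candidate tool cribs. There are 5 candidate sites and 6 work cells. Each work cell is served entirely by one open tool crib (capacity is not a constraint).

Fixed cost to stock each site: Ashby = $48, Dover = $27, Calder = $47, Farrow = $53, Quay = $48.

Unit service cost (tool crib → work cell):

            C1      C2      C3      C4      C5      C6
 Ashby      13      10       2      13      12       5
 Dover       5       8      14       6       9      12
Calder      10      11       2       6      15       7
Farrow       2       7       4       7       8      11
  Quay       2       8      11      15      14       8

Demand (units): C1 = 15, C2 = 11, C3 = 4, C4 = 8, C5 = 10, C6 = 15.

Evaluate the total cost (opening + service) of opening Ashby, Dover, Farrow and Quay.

Each work cell is assigned to its cheapest site among the open ones.
{Ashby, Dover, Farrow, Quay}: C1→Farrow 2·15=30, C2→Farrow 7·11=77, C3→Ashby 2·4=8, C4→Dover 6·8=48, C5→Farrow 8·10=80, C6→Ashby 5·15=75. Service 318; fixed 176; total 494.

Total cost: 494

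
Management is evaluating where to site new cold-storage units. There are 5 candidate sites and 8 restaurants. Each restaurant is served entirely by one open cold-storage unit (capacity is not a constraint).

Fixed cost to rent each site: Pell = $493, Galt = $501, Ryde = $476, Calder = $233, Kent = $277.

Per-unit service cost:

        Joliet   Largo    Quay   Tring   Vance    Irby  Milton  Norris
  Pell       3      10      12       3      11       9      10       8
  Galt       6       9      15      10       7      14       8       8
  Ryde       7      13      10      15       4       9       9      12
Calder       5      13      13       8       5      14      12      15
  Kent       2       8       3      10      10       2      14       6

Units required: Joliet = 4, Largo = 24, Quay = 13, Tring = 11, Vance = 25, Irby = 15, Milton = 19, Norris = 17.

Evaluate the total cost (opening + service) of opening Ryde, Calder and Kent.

Total cost: 1716

Each restaurant is assigned to its cheapest site among the open ones.
{Ryde, Calder, Kent}: Joliet→Kent 2·4=8, Largo→Kent 8·24=192, Quay→Kent 3·13=39, Tring→Calder 8·11=88, Vance→Ryde 4·25=100, Irby→Kent 2·15=30, Milton→Ryde 9·19=171, Norris→Kent 6·17=102. Service 730; fixed 986; total 1716.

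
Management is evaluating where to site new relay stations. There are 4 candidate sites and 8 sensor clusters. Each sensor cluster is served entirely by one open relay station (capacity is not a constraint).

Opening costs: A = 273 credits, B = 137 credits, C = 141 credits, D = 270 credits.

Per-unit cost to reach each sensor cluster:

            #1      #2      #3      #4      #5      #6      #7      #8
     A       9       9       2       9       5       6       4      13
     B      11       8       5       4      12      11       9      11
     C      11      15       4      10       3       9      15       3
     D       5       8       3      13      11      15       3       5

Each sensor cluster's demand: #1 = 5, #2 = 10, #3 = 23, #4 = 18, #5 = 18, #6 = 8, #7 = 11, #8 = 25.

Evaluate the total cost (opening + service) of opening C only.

Each sensor cluster is assigned to its cheapest site among the open ones.
{C}: #1→C 11·5=55, #2→C 15·10=150, #3→C 4·23=92, #4→C 10·18=180, #5→C 3·18=54, #6→C 9·8=72, #7→C 15·11=165, #8→C 3·25=75. Service 843; fixed 141; total 984.

Total cost: 984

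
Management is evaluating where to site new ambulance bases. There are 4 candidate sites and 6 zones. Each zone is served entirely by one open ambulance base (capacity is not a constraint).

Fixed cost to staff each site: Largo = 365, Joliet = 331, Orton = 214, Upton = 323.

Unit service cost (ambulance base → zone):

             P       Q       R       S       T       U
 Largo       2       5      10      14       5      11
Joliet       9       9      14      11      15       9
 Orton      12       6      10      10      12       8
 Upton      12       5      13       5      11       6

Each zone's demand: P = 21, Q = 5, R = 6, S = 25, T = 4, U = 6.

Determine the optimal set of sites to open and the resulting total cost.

Open Upton only; minimum total cost 883.

For any fixed open set, each zone goes to its cheapest open site; total = fixed + service.
{Upton}: P→Upton 12·21=252, Q→Upton 5·5=25, R→Upton 13·6=78, S→Upton 5·25=125, T→Upton 11·4=44, U→Upton 6·6=36. Service 560; fixed 323; total 883.
{Orton}: P→Orton 12·21=252, Q→Orton 6·5=30, R→Orton 10·6=60, S→Orton 10·25=250, T→Orton 12·4=48, U→Orton 8·6=48. Service 688; fixed 214; total 902.
{Largo}: service 563 + fixed 365 = 928
{Largo, Joliet, Orton, Upton}: P→Largo 2·21=42, Q→Largo 5·5=25, R→Largo 10·6=60, S→Upton 5·25=125, T→Largo 5·4=20, U→Upton 6·6=36. Service 308; fixed 1233; total 1541.
No other subset beats 883.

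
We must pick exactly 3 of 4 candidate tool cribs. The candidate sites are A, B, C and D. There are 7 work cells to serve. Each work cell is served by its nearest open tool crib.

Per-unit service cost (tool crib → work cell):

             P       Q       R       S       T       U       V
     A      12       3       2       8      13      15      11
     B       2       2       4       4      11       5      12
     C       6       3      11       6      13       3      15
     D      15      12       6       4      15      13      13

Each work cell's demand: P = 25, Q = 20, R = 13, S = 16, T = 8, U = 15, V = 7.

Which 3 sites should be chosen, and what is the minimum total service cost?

With exactly 3 open, each work cell uses its cheapest among the chosen.
{A, B, C}: P→B 2·25=50, Q→B 2·20=40, R→A 2·13=26, S→B 4·16=64, T→B 11·8=88, U→C 3·15=45, V→A 11·7=77. Service cost 390.
{A, B, D}: service cost 420
{B, C, D}: service cost 423
Among all 4 size-3 choices, {A, B, C} is lowest.

Choose A, B and C; total service cost 390.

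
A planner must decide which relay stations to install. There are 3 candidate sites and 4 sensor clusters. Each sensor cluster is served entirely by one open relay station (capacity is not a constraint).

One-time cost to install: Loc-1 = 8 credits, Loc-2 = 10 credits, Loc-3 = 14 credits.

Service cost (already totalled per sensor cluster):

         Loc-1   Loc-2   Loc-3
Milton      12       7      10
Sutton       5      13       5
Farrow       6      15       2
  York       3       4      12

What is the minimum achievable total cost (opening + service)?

Minimum total cost: 34

For any fixed open set, each sensor cluster goes to its cheapest open site; total = fixed + service.
{Loc-1}: Milton→Loc-1 12, Sutton→Loc-1 5, Farrow→Loc-1 6, York→Loc-1 3. Service 26; fixed 8; total 34.
{Loc-1, Loc-2}: service 21 + fixed 18 = 39
{Loc-1, Loc-3}: service 20 + fixed 22 = 42
{Loc-1, Loc-2, Loc-3}: service 17 + fixed 32 = 49
No other subset beats 34.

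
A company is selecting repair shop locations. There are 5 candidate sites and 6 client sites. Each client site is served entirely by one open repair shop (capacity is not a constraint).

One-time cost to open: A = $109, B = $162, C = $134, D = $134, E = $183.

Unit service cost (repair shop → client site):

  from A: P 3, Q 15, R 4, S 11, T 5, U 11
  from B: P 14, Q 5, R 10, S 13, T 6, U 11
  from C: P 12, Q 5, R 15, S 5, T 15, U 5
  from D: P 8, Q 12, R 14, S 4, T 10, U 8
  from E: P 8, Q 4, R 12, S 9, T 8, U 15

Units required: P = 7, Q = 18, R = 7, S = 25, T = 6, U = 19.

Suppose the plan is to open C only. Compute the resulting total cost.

Total cost: 723

Each client site is assigned to its cheapest site among the open ones.
{C}: P→C 12·7=84, Q→C 5·18=90, R→C 15·7=105, S→C 5·25=125, T→C 15·6=90, U→C 5·19=95. Service 589; fixed 134; total 723.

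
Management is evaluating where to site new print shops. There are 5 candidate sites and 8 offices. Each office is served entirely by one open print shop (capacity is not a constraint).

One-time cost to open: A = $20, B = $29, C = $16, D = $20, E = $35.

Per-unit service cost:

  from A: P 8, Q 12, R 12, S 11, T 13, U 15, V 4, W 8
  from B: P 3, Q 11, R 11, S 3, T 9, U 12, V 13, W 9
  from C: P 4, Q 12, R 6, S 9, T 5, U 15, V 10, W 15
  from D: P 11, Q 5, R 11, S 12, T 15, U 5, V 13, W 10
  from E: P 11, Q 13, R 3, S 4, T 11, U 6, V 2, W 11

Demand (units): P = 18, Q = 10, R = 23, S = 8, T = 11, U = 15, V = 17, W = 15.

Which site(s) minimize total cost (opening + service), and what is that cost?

For any fixed open set, each office goes to its cheapest open site; total = fixed + service.
{B, C, D, E}: P→B 3·18=54, Q→D 5·10=50, R→E 3·23=69, S→B 3·8=24, T→C 5·11=55, U→D 5·15=75, V→E 2·17=34, W→B 9·15=135. Service 496; fixed 100; total 596.
{A, C, D, E}: P→C 4·18=72, Q→D 5·10=50, R→E 3·23=69, S→E 4·8=32, T→C 5·11=55, U→D 5·15=75, V→E 2·17=34, W→A 8·15=120. Service 507; fixed 91; total 598.
{A, B, C, D, E}: service 481 + fixed 120 = 601
{C}: P→C 4·18=72, Q→C 12·10=120, R→C 6·23=138, S→C 9·8=72, T→C 5·11=55, U→C 15·15=225, V→C 10·17=170, W→C 15·15=225. Service 1077; fixed 16; total 1093.
No other subset beats 596.

Open B, C, D and E; minimum total cost 596.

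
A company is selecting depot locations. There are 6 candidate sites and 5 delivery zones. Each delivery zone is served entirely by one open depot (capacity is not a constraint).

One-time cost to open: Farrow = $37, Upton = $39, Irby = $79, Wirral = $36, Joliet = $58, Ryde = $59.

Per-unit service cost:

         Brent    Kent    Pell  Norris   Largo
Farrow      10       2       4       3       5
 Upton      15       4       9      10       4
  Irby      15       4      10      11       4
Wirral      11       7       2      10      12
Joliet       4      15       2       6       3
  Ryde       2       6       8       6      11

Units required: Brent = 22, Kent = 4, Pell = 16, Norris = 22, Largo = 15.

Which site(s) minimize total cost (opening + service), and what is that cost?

Open Farrow and Joliet; minimum total cost 334.

For any fixed open set, each delivery zone goes to its cheapest open site; total = fixed + service.
{Farrow, Joliet}: Brent→Joliet 4·22=88, Kent→Farrow 2·4=8, Pell→Joliet 2·16=32, Norris→Farrow 3·22=66, Largo→Joliet 3·15=45. Service 239; fixed 95; total 334.
{Farrow, Joliet, Ryde}: Brent→Ryde 2·22=44, Kent→Farrow 2·4=8, Pell→Joliet 2·16=32, Norris→Farrow 3·22=66, Largo→Joliet 3·15=45. Service 195; fixed 154; total 349.
{Farrow, Ryde}: Brent→Ryde 2·22=44, Kent→Farrow 2·4=8, Pell→Farrow 4·16=64, Norris→Farrow 3·22=66, Largo→Farrow 5·15=75. Service 257; fixed 96; total 353.
{Farrow, Upton, Irby, Wirral, Joliet, Ryde}: service 195 + fixed 308 = 503
No other subset beats 334.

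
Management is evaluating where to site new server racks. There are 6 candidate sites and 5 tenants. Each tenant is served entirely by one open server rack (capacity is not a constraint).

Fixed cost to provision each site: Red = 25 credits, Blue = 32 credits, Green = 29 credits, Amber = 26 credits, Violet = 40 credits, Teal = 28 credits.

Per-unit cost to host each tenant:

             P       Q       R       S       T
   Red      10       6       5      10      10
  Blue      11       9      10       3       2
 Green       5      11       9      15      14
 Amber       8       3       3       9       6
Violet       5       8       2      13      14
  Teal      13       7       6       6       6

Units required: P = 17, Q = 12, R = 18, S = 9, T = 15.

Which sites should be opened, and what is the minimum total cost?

For any fixed open set, each tenant goes to its cheapest open site; total = fixed + service.
{Blue, Amber, Violet}: P→Violet 5·17=85, Q→Amber 3·12=36, R→Violet 2·18=36, S→Blue 3·9=27, T→Blue 2·15=30. Service 214; fixed 98; total 312.
{Blue, Green, Amber}: P→Green 5·17=85, Q→Amber 3·12=36, R→Amber 3·18=54, S→Blue 3·9=27, T→Blue 2·15=30. Service 232; fixed 87; total 319.
{Red, Blue, Amber, Violet}: P→Violet 5·17=85, Q→Amber 3·12=36, R→Violet 2·18=36, S→Blue 3·9=27, T→Blue 2·15=30. Service 214; fixed 123; total 337.
{Red, Blue, Green, Amber, Violet, Teal}: P→Green 5·17=85, Q→Amber 3·12=36, R→Violet 2·18=36, S→Blue 3·9=27, T→Blue 2·15=30. Service 214; fixed 180; total 394.
No other subset beats 312.

Open Blue, Amber and Violet; minimum total cost 312.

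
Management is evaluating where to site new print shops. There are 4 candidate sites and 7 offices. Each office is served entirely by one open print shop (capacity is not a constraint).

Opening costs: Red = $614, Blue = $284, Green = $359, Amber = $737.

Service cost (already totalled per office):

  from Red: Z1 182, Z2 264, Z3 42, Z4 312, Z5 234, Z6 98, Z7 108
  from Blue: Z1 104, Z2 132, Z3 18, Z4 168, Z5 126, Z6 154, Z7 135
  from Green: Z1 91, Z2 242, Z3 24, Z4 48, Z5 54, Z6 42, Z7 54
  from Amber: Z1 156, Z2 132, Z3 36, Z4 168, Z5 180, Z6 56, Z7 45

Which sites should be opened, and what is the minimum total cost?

Open Green only; minimum total cost 914.

For any fixed open set, each office goes to its cheapest open site; total = fixed + service.
{Green}: Z1→Green 91, Z2→Green 242, Z3→Green 24, Z4→Green 48, Z5→Green 54, Z6→Green 42, Z7→Green 54. Service 555; fixed 359; total 914.
{Blue, Green}: Z1→Green 91, Z2→Blue 132, Z3→Blue 18, Z4→Green 48, Z5→Green 54, Z6→Green 42, Z7→Green 54. Service 439; fixed 643; total 1082.
{Blue}: Z1→Blue 104, Z2→Blue 132, Z3→Blue 18, Z4→Blue 168, Z5→Blue 126, Z6→Blue 154, Z7→Blue 135. Service 837; fixed 284; total 1121.
{Red, Blue, Green, Amber}: service 430 + fixed 1994 = 2424
No other subset beats 914.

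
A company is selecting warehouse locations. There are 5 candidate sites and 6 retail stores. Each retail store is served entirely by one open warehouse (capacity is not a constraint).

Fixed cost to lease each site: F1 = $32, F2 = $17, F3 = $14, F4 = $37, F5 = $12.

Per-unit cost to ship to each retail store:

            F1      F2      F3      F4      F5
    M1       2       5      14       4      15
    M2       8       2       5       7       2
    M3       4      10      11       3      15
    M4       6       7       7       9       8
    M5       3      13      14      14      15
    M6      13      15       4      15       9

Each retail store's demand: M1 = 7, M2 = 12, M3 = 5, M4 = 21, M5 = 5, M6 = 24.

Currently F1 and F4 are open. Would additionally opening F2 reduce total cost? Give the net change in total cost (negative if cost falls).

Yes — net change −43 (cost falls by 43).

Current service cost with {F1, F4}: 566.
Adding F2: each retail store re-picks its cheapest; new service cost 506, saving 60.
Extra fixed cost: 17. Net change = 17 − 60 = -43.
(Totals: 635 → 592.)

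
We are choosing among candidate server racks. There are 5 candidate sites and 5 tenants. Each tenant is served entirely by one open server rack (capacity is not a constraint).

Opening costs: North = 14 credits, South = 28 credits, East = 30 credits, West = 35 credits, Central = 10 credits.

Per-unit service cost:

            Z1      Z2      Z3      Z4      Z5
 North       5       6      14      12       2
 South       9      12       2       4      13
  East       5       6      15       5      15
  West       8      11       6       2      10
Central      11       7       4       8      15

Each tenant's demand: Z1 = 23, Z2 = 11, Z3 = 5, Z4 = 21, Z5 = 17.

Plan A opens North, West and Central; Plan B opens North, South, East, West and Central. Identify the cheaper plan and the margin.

Plan A: {North, West, Central}: Z1→North 5·23=115, Z2→North 6·11=66, Z3→Central 4·5=20, Z4→West 2·21=42, Z5→North 2·17=34. Service 277; fixed 59; total 336.
Plan B: {North, South, East, West, Central}: Z1→North 5·23=115, Z2→North 6·11=66, Z3→South 2·5=10, Z4→West 2·21=42, Z5→North 2·17=34. Service 267; fixed 117; total 384.
Difference: |336 − 384| = 48.

Plan A is cheaper by 48.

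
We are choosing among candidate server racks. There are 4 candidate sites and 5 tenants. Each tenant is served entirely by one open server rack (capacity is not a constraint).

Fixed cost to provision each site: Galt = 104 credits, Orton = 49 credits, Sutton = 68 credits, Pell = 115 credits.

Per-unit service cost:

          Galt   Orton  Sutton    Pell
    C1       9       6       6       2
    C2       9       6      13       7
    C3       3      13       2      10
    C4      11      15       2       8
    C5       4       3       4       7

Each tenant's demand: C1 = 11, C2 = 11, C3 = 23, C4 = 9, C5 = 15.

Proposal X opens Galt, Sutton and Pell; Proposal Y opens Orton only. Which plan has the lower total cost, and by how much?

Proposal X: {Galt, Sutton, Pell}: C1→Pell 2·11=22, C2→Pell 7·11=77, C3→Sutton 2·23=46, C4→Sutton 2·9=18, C5→Galt 4·15=60. Service 223; fixed 287; total 510.
Proposal Y: {Orton}: C1→Orton 6·11=66, C2→Orton 6·11=66, C3→Orton 13·23=299, C4→Orton 15·9=135, C5→Orton 3·15=45. Service 611; fixed 49; total 660.
Difference: |510 − 660| = 150.

Proposal X is cheaper by 150.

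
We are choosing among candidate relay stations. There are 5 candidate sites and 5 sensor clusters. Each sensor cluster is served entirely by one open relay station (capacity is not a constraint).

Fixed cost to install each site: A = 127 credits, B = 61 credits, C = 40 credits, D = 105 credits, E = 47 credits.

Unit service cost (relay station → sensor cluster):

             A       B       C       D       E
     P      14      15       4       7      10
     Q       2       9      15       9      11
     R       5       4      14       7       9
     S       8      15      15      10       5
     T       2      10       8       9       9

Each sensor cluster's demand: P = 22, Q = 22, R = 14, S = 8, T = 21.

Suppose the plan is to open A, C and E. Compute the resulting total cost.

Each sensor cluster is assigned to its cheapest site among the open ones.
{A, C, E}: P→C 4·22=88, Q→A 2·22=44, R→A 5·14=70, S→E 5·8=40, T→A 2·21=42. Service 284; fixed 214; total 498.

Total cost: 498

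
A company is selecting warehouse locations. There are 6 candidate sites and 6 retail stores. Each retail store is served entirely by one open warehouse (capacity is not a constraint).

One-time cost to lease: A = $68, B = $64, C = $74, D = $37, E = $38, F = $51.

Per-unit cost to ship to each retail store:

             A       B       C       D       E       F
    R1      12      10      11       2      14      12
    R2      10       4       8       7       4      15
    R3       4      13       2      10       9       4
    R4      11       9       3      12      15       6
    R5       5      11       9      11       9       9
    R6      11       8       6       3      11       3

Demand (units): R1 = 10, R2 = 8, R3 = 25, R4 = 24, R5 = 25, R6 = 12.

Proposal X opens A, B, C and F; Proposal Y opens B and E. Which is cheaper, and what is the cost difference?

Proposal X is cheaper by 324.

Proposal X: {A, B, C, F}: R1→B 10·10=100, R2→B 4·8=32, R3→C 2·25=50, R4→C 3·24=72, R5→A 5·25=125, R6→F 3·12=36. Service 415; fixed 257; total 672.
Proposal Y: {B, E}: R1→B 10·10=100, R2→B 4·8=32, R3→E 9·25=225, R4→B 9·24=216, R5→E 9·25=225, R6→B 8·12=96. Service 894; fixed 102; total 996.
Difference: |672 − 996| = 324.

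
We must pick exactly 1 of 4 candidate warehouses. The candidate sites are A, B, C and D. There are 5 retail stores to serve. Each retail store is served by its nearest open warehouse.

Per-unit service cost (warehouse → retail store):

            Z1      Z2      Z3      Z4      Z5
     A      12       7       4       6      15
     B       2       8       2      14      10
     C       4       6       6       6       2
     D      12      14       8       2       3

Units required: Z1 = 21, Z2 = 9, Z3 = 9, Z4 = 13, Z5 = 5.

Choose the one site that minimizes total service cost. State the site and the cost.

With exactly 1 open, each retail store uses its cheapest among the chosen.
{C}: Z1→C 4·21=84, Z2→C 6·9=54, Z3→C 6·9=54, Z4→C 6·13=78, Z5→C 2·5=10. Service cost 280.
{B}: service cost 364
{D}: service cost 491
Among all 4 size-1 choices, {C} is lowest.

Choose C only; total service cost 280.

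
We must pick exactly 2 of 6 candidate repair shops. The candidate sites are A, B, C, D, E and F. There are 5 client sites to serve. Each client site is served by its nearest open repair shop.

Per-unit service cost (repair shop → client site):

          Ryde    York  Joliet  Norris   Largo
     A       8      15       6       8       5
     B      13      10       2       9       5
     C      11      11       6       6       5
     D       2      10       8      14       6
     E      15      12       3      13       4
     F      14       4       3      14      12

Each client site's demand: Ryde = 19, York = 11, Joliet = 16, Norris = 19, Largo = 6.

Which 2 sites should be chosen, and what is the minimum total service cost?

With exactly 2 open, each client site uses its cheapest among the chosen.
{B, D}: Ryde→D 2·19=38, York→B 10·11=110, Joliet→B 2·16=32, Norris→B 9·19=171, Largo→B 5·6=30. Service cost 381.
{C, D}: service cost 388
{A, D}: service cost 426
Among all 15 size-2 choices, {B, D} is lowest.

Choose B and D; total service cost 381.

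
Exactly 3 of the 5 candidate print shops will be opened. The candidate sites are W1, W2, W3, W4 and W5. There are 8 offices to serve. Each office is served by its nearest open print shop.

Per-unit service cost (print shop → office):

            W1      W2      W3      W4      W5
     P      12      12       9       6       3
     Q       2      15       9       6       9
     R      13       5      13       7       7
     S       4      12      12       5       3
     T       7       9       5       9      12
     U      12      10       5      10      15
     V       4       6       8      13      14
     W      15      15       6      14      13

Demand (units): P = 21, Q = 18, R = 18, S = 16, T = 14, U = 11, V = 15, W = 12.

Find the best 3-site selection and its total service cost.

With exactly 3 open, each office uses its cheapest among the chosen.
{W1, W3, W5}: P→W5 3·21=63, Q→W1 2·18=36, R→W5 7·18=126, S→W5 3·16=48, T→W3 5·14=70, U→W3 5·11=55, V→W1 4·15=60, W→W3 6·12=72. Service cost 530.
{W1, W3, W4}: service cost 609
{W1, W2, W3}: service cost 636
Among all 10 size-3 choices, {W1, W3, W5} is lowest.

Choose W1, W3 and W5; total service cost 530.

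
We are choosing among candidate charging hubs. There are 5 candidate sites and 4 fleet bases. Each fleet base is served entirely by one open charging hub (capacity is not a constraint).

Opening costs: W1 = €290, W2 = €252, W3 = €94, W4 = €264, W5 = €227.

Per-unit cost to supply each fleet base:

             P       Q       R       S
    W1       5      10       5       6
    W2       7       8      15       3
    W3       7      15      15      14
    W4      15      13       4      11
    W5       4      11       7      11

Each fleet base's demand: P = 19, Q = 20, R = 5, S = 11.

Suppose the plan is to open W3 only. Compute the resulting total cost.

Total cost: 756

Each fleet base is assigned to its cheapest site among the open ones.
{W3}: P→W3 7·19=133, Q→W3 15·20=300, R→W3 15·5=75, S→W3 14·11=154. Service 662; fixed 94; total 756.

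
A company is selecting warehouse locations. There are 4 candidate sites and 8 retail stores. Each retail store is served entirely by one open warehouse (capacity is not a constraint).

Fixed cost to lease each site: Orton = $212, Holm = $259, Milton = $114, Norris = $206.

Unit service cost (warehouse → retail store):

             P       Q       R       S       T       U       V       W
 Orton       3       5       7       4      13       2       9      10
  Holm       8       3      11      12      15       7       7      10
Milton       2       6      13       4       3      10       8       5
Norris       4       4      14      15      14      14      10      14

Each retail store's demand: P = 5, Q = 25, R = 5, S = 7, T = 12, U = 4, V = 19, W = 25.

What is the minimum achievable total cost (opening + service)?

For any fixed open set, each retail store goes to its cheapest open site; total = fixed + service.
{Milton}: P→Milton 2·5=10, Q→Milton 6·25=150, R→Milton 13·5=65, S→Milton 4·7=28, T→Milton 3·12=36, U→Milton 10·4=40, V→Milton 8·19=152, W→Milton 5·25=125. Service 606; fixed 114; total 720.
{Orton, Milton}: P→Milton 2·5=10, Q→Orton 5·25=125, R→Orton 7·5=35, S→Orton 4·7=28, T→Milton 3·12=36, U→Orton 2·4=8, V→Milton 8·19=152, W→Milton 5·25=125. Service 519; fixed 326; total 845.
{Holm, Milton}: service 490 + fixed 373 = 863
{Orton, Holm, Milton, Norris}: P→Milton 2·5=10, Q→Holm 3·25=75, R→Orton 7·5=35, S→Orton 4·7=28, T→Milton 3·12=36, U→Orton 2·4=8, V→Holm 7·19=133, W→Milton 5·25=125. Service 450; fixed 791; total 1241.
(All 15 nonempty subsets were checked; Milton only is lowest.)

Minimum total cost: 720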